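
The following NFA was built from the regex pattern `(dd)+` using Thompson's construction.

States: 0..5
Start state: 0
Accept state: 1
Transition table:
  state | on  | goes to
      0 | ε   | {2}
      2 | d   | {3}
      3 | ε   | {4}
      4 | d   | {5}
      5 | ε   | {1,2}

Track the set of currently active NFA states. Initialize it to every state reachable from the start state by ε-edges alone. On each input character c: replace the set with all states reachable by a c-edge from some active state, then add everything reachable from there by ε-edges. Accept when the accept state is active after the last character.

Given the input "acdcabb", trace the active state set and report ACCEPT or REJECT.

S₀ = ε-closure({0}) = {0,2}
'a' @ 1: {}  — state set empty
rest 'cdcabb' ignored (set empty)
after full input: {}  (accept=1 not in)

Answer: REJECT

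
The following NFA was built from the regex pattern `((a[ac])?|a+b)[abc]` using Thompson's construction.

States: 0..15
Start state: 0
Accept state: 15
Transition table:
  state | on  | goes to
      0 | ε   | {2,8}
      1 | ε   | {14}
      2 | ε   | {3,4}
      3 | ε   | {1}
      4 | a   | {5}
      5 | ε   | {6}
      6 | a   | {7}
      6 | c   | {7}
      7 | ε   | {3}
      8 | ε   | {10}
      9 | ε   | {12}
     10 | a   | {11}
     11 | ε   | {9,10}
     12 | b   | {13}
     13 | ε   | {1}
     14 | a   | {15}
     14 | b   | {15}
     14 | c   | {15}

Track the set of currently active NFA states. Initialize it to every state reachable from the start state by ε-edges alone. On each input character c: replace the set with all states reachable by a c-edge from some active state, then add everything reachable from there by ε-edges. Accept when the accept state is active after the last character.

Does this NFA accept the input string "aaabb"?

Answer: ACCEPT

Trace:
S₀ = ε-closure({0}) = {0,1,2,3,4,8,10,14}
'a' @ 1: {5,6,9,10,11,12,15}  (accept∈set)
'a' @ 2: {1,3,7,9,10,11,12,14}
'a' @ 3: {9,10,11,12,15}  (accept∈set)
'b' @ 4: {1,13,14}
'b' @ 5: {15}  (accept∈set)
end set {15} — state 15 in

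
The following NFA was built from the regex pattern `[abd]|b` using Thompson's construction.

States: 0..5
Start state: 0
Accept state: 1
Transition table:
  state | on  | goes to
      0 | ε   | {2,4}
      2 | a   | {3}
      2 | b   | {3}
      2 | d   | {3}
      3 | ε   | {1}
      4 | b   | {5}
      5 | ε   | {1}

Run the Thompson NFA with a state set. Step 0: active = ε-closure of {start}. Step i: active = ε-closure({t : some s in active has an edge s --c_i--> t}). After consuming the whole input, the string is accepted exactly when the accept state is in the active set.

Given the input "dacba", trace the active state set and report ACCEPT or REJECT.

Answer: REJECT

Steps:
start: ε-closure({0}) = {0,2,4}
'd' @ 1: {1,3}  (accept∈set)
'a' @ 2: {}  — state set empty
rest 'cba' ignored (set empty)
end set {} — state 1 not in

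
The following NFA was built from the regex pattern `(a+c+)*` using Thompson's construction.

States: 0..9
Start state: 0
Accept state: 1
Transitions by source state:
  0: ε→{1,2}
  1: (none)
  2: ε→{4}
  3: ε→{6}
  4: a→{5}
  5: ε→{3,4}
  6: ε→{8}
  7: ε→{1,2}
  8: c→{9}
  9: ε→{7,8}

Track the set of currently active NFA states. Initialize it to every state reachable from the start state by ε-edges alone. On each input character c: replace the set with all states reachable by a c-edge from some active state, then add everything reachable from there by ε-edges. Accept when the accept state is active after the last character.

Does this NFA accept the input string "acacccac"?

Answer: ACCEPT

Trace:
start: ε-closure({0}) = {0,1,2,4}
'a' @ 1: {3,4,5,6,8}
'c' @ 2: {1,2,4,7,8,9}  ✓accept
'a' @ 3: {3,4,5,6,8}
'c' @ 4: {1,2,4,7,8,9}  ✓accept
'c' @ 5: {1,2,4,7,8,9}  ✓accept
'c' @ 6: {1,2,4,7,8,9}  ✓accept
'a' @ 7: {3,4,5,6,8}
'c' @ 8: {1,2,4,7,8,9}  ✓accept
final: {1,2,4,7,8,9}; accept 1 in set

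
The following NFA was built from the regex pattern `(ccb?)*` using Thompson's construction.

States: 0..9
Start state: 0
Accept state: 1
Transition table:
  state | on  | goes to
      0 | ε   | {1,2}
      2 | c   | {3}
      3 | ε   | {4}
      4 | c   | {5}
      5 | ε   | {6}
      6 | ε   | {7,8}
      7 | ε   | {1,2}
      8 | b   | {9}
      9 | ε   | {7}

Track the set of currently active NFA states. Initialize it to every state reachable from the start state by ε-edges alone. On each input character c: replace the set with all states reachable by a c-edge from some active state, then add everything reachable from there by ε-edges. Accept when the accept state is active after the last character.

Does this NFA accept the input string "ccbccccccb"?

Answer: ACCEPT

Steps:
S₀ = ε-closure({0}) = {0,1,2}
'c' @ 1: {3,4}
'c' @ 2: {1,2,5,6,7,8}  (accept∈set)
'b' @ 3: {1,2,7,9}  (accept∈set)
'c' @ 4: {3,4}
'c' @ 5: {1,2,5,6,7,8}  (accept∈set)
'c' @ 6: {3,4}
'c' @ 7: {1,2,5,6,7,8}  (accept∈set)
'c' @ 8: {3,4}
'c' @ 9: {1,2,5,6,7,8}  (accept∈set)
'b' @ 10: {1,2,7,9}  (accept∈set)
final: {1,2,7,9}; accept 1 in set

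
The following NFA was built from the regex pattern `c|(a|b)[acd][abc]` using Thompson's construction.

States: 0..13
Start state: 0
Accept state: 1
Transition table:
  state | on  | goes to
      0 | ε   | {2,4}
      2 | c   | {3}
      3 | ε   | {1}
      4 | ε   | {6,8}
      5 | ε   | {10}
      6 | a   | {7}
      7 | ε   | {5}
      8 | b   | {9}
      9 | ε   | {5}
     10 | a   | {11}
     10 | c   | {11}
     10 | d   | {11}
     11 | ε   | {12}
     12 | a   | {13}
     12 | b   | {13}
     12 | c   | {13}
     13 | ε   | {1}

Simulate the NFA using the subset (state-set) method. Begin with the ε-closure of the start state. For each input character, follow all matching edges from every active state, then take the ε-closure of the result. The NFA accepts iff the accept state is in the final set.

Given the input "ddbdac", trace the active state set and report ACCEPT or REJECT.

initial (ε-close {0}): {0,2,4,6,8}
'd' @ 1: {}  — state set empty
rest 'dbdac' ignored (set empty)
after full input: {}  (accept=1 not in)

Answer: REJECT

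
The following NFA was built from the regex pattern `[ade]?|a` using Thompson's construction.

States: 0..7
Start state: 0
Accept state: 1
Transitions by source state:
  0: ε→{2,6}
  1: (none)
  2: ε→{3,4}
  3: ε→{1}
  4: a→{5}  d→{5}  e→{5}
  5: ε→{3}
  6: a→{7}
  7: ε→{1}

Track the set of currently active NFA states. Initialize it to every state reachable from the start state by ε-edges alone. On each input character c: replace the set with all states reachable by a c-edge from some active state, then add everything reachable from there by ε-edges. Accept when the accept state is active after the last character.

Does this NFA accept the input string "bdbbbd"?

Answer: REJECT

Steps:
S₀ = ε-closure({0}) = {0,1,2,3,4,6}
'b' @ 1: {}  — dead — no transitions
rest 'dbbbd' ignored (set empty)
final: {}; accept 1 not in set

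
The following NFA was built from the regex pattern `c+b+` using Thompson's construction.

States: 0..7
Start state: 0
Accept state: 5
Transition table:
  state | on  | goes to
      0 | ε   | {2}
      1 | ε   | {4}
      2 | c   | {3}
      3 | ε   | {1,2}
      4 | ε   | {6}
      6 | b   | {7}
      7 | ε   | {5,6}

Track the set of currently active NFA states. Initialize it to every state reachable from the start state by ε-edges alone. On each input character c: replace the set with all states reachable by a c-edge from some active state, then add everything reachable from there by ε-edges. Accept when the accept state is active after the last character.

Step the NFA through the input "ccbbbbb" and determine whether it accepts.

Answer: ACCEPT

Steps:
initial (ε-close {0}): {0,2}
'c' @ 1: {1,2,3,4,6}
'c' @ 2: {1,2,3,4,6}
'b' @ 3: {5,6,7}  ✓accept
'b' @ 4: {5,6,7}  ✓accept
'b' @ 5: {5,6,7}  ✓accept
'b' @ 6: {5,6,7}  ✓accept
'b' @ 7: {5,6,7}  ✓accept
final: {5,6,7}; accept 5 in set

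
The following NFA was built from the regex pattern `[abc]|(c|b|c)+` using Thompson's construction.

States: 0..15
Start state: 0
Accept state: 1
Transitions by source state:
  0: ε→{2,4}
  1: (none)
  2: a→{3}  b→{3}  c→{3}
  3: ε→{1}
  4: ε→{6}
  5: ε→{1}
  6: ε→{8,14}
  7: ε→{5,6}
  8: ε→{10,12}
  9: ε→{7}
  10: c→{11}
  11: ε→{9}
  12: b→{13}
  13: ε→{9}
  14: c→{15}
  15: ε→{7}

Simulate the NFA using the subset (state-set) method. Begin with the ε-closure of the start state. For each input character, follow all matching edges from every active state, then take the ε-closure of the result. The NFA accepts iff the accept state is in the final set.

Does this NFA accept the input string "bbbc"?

start: ε-closure({0}) = {0,2,4,6,8,10,12,14}
'b' @ 1: {1,3,5,6,7,8,9,10,12,13,14}  [accepting]
'b' @ 2: {1,5,6,7,8,9,10,12,13,14}  [accepting]
'b' @ 3: {1,5,6,7,8,9,10,12,13,14}  [accepting]
'c' @ 4: {1,5,6,7,8,9,10,11,12,14,15}  [accepting]
final: {1,5,6,7,8,9,10,11,12,14,15}; accept 1 in set

Answer: ACCEPT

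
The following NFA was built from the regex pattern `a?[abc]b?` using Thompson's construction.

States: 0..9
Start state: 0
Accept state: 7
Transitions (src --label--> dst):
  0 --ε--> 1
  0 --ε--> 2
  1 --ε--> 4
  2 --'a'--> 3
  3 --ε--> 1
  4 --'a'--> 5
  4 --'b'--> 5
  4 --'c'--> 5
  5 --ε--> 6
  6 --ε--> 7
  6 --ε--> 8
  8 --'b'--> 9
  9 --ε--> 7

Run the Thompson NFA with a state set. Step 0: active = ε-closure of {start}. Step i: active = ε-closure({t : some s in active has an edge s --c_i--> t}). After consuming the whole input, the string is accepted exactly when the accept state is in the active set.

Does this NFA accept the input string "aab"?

S₀ = ε-closure({0}) = {0,1,2,4}
'a' @ 1: {1,3,4,5,6,7,8}  ✓accept
'a' @ 2: {5,6,7,8}  ✓accept
'b' @ 3: {7,9}  ✓accept
final: {7,9}; accept 7 in set

Answer: ACCEPT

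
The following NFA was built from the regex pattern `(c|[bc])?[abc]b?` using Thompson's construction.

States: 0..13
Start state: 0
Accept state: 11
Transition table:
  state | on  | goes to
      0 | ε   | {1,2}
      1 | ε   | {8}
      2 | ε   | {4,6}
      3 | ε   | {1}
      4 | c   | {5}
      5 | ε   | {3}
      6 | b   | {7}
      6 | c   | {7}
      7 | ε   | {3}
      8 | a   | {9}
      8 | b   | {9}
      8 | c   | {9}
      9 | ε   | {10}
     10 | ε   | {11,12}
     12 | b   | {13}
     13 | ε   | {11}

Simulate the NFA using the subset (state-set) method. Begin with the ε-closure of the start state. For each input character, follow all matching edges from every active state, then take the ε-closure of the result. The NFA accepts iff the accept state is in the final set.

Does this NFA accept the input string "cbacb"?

start: ε-closure({0}) = {0,1,2,4,6,8}
'c' @ 1: {1,3,5,7,8,9,10,11,12}  [accepting]
'b' @ 2: {9,10,11,12,13}  [accepting]
'a' @ 3: {}  — dead — no transitions
rest 'cb' ignored (set empty)
final: {}; accept 11 not in set

Answer: REJECT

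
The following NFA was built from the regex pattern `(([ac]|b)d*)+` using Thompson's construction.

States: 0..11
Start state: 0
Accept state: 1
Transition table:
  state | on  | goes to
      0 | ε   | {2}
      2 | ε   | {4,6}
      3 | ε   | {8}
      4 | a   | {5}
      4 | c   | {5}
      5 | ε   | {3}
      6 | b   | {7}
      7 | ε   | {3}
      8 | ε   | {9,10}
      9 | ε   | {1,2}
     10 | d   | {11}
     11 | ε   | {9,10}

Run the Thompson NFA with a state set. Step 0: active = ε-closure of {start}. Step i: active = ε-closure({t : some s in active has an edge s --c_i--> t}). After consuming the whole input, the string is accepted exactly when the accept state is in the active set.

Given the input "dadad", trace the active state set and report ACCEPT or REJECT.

initial (ε-close {0}): {0,2,4,6}
'd' @ 1: {}  — state set empty
rest 'adad' ignored (set empty)
end set {} — state 1 not in

Answer: REJECT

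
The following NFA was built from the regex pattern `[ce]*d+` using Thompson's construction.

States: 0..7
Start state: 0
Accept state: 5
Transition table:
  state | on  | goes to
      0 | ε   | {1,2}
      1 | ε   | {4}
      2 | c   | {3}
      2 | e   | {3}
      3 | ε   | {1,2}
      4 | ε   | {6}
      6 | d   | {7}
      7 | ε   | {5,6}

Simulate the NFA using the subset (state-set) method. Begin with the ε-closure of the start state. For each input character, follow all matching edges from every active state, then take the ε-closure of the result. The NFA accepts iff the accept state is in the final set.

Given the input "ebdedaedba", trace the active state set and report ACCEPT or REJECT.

initial (ε-close {0}): {0,1,2,4,6}
'e' @ 1: {1,2,3,4,6}
'b' @ 2: {}  — no active states
rest 'dedaedba' ignored (set empty)
after full input: {}  (accept=5 not in)

Answer: REJECT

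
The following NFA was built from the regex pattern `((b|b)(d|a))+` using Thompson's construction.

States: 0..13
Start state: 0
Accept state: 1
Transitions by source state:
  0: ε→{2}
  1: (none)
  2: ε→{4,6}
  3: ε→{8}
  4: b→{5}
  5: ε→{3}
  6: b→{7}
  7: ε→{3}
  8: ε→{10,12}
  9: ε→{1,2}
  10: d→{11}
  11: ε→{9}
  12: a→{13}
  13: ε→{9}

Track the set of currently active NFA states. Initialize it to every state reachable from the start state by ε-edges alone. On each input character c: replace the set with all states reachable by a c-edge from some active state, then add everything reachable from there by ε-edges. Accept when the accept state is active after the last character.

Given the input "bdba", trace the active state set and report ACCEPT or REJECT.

Answer: ACCEPT

Derivation:
S₀ = ε-closure({0}) = {0,2,4,6}
'b' @ 1: {3,5,7,8,10,12}
'd' @ 2: {1,2,4,6,9,11}  [accepting]
'b' @ 3: {3,5,7,8,10,12}
'a' @ 4: {1,2,4,6,9,13}  [accepting]
final: {1,2,4,6,9,13}; accept 1 in set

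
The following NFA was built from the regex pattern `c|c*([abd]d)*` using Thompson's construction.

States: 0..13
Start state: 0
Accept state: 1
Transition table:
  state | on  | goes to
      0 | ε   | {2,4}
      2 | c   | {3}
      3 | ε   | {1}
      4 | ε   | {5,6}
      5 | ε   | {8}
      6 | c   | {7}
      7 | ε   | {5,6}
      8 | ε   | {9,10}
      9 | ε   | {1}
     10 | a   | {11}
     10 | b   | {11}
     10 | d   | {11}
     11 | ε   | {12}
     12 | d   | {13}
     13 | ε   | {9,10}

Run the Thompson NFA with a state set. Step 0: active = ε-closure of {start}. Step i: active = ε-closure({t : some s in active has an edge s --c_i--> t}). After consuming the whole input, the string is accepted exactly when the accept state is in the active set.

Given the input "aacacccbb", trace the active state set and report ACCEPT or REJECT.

Answer: REJECT

Trace:
S₀ = ε-closure({0}) = {0,1,2,4,5,6,8,9,10}
'a' @ 1: {11,12}
'a' @ 2: {}  — state set empty
rest 'cacccbb' ignored (set empty)
end set {} — state 1 not in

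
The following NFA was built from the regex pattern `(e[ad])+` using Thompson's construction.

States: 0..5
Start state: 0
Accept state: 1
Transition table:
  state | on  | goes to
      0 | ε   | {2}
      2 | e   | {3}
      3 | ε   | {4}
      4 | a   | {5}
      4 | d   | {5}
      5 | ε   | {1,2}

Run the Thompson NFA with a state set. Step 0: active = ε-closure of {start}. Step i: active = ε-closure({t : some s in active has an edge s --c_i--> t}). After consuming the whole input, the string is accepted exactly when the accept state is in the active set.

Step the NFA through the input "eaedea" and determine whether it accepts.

S₀ = ε-closure({0}) = {0,2}
'e' @ 1: {3,4}
'a' @ 2: {1,2,5}  [accepting]
'e' @ 3: {3,4}
'd' @ 4: {1,2,5}  [accepting]
'e' @ 5: {3,4}
'a' @ 6: {1,2,5}  [accepting]
after full input: {1,2,5}  (accept=1 in)

Answer: ACCEPT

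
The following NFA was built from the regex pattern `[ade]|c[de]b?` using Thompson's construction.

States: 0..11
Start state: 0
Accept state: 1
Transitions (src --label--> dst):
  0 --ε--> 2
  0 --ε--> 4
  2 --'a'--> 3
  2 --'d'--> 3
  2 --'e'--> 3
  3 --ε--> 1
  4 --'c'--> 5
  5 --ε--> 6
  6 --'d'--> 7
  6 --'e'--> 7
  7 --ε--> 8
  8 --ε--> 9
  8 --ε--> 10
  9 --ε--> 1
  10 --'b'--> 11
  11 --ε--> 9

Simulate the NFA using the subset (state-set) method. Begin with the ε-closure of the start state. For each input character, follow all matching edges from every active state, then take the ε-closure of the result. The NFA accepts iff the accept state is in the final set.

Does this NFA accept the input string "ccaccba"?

Answer: REJECT

Trace:
initial (ε-close {0}): {0,2,4}
'c' @ 1: {5,6}
'c' @ 2: {}  — no active states
rest 'accba' ignored (set empty)
after full input: {}  (accept=1 not in)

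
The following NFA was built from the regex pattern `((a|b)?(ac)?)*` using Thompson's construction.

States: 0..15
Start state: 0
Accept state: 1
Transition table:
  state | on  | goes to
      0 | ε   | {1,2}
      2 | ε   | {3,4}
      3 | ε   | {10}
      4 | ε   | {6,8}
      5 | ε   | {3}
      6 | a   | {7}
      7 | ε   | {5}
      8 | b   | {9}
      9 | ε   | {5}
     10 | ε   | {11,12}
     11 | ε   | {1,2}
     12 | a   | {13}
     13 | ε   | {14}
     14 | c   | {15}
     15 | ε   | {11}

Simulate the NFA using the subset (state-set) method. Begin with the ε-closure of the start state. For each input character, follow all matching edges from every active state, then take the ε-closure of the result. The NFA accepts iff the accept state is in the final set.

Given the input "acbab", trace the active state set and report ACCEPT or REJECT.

Answer: ACCEPT

Trace:
start: ε-closure({0}) = {0,1,2,3,4,6,8,10,11,12}
'a' @ 1: {1,2,3,4,5,6,7,8,10,11,12,13,14}  (accept∈set)
'c' @ 2: {1,2,3,4,6,8,10,11,12,15}  (accept∈set)
'b' @ 3: {1,2,3,4,5,6,8,9,10,11,12}  (accept∈set)
'a' @ 4: {1,2,3,4,5,6,7,8,10,11,12,13,14}  (accept∈set)
'b' @ 5: {1,2,3,4,5,6,8,9,10,11,12}  (accept∈set)
after full input: {1,2,3,4,5,6,8,9,10,11,12}  (accept=1 in)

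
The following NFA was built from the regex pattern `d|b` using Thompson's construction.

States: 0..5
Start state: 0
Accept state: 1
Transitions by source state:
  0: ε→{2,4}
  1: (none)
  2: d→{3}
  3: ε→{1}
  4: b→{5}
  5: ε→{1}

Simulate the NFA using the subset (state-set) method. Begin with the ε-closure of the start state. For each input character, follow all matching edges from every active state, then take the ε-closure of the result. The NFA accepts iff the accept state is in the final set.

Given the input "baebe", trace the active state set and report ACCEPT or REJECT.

Answer: REJECT

Derivation:
S₀ = ε-closure({0}) = {0,2,4}
'b' @ 1: {1,5}  [accepting]
'a' @ 2: {}  — state set empty
rest 'ebe' ignored (set empty)
final: {}; accept 1 not in set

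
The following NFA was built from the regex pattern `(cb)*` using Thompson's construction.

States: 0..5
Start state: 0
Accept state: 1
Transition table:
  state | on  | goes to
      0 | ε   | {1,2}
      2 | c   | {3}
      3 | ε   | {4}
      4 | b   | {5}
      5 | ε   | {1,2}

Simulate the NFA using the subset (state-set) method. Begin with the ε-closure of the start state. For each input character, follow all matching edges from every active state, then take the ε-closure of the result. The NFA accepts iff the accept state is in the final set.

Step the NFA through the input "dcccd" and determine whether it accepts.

initial (ε-close {0}): {0,1,2}
'd' @ 1: {}  — no active states
rest 'cccd' ignored (set empty)
end set {} — state 1 not in

Answer: REJECT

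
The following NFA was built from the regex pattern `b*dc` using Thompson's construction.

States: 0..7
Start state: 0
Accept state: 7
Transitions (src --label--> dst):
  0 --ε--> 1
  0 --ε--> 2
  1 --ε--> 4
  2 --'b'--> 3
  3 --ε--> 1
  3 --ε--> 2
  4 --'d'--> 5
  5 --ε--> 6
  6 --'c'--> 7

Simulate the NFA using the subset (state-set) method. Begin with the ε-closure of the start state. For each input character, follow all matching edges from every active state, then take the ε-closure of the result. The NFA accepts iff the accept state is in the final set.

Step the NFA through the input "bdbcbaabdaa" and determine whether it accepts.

start: ε-closure({0}) = {0,1,2,4}
'b' @ 1: {1,2,3,4}
'd' @ 2: {5,6}
'b' @ 3: {}  — state set empty
rest 'cbaabdaa' ignored (set empty)
after full input: {}  (accept=7 not in)

Answer: REJECT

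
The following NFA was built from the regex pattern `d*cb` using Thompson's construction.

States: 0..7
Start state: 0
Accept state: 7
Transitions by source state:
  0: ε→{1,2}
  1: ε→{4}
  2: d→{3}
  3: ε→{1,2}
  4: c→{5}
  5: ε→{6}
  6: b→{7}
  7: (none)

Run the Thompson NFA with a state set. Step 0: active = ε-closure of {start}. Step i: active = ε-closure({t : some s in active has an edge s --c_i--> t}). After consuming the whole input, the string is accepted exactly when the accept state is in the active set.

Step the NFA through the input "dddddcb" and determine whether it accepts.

S₀ = ε-closure({0}) = {0,1,2,4}
'd' @ 1: {1,2,3,4}
'd' @ 2: {1,2,3,4}
'd' @ 3: {1,2,3,4}
'd' @ 4: {1,2,3,4}
'd' @ 5: {1,2,3,4}
'c' @ 6: {5,6}
'b' @ 7: {7}  [accepting]
after full input: {7}  (accept=7 in)

Answer: ACCEPT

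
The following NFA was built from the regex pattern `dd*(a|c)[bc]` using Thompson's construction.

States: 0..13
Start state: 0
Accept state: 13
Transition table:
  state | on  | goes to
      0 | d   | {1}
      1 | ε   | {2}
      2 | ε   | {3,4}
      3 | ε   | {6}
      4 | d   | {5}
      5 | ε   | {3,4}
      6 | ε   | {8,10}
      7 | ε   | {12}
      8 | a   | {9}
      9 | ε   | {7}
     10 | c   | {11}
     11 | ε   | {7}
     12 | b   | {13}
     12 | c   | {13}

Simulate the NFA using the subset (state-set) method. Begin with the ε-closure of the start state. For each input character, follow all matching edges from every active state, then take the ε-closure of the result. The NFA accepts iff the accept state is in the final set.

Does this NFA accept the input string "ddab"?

start: ε-closure({0}) = {0}
'd' @ 1: {1,2,3,4,6,8,10}
'd' @ 2: {3,4,5,6,8,10}
'a' @ 3: {7,9,12}
'b' @ 4: {13}  ✓accept
end set {13} — state 13 in

Answer: ACCEPT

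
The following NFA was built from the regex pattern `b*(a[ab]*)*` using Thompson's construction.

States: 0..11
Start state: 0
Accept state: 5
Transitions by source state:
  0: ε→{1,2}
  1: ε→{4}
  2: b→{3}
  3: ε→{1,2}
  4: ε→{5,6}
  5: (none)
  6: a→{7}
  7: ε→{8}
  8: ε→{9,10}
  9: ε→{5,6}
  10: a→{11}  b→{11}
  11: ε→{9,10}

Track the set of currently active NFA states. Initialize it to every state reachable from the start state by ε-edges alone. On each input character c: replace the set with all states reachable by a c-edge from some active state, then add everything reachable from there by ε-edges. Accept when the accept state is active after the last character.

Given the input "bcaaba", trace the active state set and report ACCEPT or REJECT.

Answer: REJECT

Steps:
start: ε-closure({0}) = {0,1,2,4,5,6}
'b' @ 1: {1,2,3,4,5,6}  (accept∈set)
'c' @ 2: {}  — state set empty
rest 'aaba' ignored (set empty)
final: {}; accept 5 not in set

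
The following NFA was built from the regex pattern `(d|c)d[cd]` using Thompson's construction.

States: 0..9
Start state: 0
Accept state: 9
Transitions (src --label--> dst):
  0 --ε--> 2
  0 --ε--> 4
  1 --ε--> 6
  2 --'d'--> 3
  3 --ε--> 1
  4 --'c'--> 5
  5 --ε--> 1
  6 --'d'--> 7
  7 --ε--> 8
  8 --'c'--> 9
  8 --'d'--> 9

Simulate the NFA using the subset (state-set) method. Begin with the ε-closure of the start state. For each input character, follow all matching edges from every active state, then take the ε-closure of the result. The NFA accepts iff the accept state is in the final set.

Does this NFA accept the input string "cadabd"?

Answer: REJECT

Steps:
S₀ = ε-closure({0}) = {0,2,4}
'c' @ 1: {1,5,6}
'a' @ 2: {}  — no active states
rest 'dabd' ignored (set empty)
after full input: {}  (accept=9 not in)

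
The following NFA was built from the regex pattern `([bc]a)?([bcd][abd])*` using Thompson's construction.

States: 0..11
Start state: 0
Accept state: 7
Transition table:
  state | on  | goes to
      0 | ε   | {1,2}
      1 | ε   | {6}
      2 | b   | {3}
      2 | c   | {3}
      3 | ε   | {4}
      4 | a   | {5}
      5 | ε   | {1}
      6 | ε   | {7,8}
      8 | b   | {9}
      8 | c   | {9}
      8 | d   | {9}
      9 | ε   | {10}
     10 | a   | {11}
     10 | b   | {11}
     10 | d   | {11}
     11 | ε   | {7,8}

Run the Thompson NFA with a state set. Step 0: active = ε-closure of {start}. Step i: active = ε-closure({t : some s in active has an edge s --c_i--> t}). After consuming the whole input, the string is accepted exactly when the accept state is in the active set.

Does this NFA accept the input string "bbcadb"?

start: ε-closure({0}) = {0,1,2,6,7,8}
'b' @ 1: {3,4,9,10}
'b' @ 2: {7,8,11}  ✓accept
'c' @ 3: {9,10}
'a' @ 4: {7,8,11}  ✓accept
'd' @ 5: {9,10}
'b' @ 6: {7,8,11}  ✓accept
final: {7,8,11}; accept 7 in set

Answer: ACCEPT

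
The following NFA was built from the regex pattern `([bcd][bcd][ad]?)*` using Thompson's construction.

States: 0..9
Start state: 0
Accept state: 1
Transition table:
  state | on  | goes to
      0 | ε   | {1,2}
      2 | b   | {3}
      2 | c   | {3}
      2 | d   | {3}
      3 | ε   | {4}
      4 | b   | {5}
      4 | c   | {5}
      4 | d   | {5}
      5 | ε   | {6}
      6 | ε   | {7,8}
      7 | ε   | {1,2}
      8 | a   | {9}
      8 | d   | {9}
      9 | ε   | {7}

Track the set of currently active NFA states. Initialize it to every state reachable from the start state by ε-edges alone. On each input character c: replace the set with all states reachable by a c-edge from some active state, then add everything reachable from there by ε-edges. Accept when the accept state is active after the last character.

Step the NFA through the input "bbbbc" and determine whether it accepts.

start: ε-closure({0}) = {0,1,2}
'b' @ 1: {3,4}
'b' @ 2: {1,2,5,6,7,8}  ✓accept
'b' @ 3: {3,4}
'b' @ 4: {1,2,5,6,7,8}  ✓accept
'c' @ 5: {3,4}
end set {3,4} — state 1 not in

Answer: REJECT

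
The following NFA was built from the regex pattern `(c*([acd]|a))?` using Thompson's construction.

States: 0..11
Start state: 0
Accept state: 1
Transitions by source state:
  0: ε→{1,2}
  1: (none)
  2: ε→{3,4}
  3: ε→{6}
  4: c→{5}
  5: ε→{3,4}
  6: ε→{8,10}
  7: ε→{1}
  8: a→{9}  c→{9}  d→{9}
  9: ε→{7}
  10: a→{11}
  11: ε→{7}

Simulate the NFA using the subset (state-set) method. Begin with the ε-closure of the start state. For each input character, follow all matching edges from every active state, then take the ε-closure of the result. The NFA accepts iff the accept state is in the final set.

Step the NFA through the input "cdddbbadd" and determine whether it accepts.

Answer: REJECT

Derivation:
S₀ = ε-closure({0}) = {0,1,2,3,4,6,8,10}
'c' @ 1: {1,3,4,5,6,7,8,9,10}  (accept∈set)
'd' @ 2: {1,7,9}  (accept∈set)
'd' @ 3: {}  — dead — no transitions
rest 'dbbadd' ignored (set empty)
final: {}; accept 1 not in set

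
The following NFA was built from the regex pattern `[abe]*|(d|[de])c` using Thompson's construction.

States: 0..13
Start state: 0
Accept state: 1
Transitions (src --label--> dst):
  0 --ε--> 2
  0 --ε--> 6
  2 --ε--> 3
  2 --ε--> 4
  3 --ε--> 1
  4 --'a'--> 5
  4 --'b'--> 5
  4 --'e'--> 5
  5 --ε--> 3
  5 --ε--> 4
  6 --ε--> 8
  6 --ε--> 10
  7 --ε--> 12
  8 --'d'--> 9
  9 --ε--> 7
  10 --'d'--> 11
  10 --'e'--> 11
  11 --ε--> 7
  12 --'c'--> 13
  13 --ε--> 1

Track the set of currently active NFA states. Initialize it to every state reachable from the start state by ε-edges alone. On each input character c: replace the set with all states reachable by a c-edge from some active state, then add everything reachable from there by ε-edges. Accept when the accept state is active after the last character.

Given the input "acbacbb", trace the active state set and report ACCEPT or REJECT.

Answer: REJECT

Trace:
initial (ε-close {0}): {0,1,2,3,4,6,8,10}
'a' @ 1: {1,3,4,5}  ✓accept
'c' @ 2: {}  — no active states
rest 'bacbb' ignored (set empty)
end set {} — state 1 not in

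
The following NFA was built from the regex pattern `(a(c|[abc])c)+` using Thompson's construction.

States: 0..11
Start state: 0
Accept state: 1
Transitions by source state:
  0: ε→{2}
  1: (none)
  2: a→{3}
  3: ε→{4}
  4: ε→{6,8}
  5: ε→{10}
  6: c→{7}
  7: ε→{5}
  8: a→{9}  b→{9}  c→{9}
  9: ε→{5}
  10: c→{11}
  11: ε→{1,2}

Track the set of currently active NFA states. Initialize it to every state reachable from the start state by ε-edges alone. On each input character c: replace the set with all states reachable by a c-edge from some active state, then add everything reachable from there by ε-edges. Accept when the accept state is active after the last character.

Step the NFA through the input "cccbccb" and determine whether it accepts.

start: ε-closure({0}) = {0,2}
'c' @ 1: {}  — no active states
rest 'ccbccb' ignored (set empty)
final: {}; accept 1 not in set

Answer: REJECT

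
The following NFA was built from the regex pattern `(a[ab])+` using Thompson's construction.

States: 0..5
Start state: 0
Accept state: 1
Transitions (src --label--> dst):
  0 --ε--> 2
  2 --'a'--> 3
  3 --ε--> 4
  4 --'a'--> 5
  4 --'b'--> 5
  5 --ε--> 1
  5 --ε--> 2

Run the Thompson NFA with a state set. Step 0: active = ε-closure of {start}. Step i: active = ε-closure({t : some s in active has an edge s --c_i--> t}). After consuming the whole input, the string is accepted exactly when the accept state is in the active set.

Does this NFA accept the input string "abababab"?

Answer: ACCEPT

Steps:
initial (ε-close {0}): {0,2}
'a' @ 1: {3,4}
'b' @ 2: {1,2,5}  (accept∈set)
'a' @ 3: {3,4}
'b' @ 4: {1,2,5}  (accept∈set)
'a' @ 5: {3,4}
'b' @ 6: {1,2,5}  (accept∈set)
'a' @ 7: {3,4}
'b' @ 8: {1,2,5}  (accept∈set)
final: {1,2,5}; accept 1 in set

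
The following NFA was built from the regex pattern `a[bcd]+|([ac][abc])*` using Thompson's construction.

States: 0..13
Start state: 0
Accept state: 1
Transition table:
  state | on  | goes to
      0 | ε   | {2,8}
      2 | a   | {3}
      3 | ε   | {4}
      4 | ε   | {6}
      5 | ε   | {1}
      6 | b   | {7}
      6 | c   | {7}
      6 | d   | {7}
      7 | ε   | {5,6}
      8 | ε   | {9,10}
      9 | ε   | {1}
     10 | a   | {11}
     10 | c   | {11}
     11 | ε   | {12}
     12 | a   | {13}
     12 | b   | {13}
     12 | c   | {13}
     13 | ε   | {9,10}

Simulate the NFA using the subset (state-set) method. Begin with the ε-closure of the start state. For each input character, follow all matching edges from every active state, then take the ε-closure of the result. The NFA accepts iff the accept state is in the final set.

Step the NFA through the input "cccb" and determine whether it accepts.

Answer: ACCEPT

Steps:
start: ε-closure({0}) = {0,1,2,8,9,10}
'c' @ 1: {11,12}
'c' @ 2: {1,9,10,13}  ✓accept
'c' @ 3: {11,12}
'b' @ 4: {1,9,10,13}  ✓accept
final: {1,9,10,13}; accept 1 in set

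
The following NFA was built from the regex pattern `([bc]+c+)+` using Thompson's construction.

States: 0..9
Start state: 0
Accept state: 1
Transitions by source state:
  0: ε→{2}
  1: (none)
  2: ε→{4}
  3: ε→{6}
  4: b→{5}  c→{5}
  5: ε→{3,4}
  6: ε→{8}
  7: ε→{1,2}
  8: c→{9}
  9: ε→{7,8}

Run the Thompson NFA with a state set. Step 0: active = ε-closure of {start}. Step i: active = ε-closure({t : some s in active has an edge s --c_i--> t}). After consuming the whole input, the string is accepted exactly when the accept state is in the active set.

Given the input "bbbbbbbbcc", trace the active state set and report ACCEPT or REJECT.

S₀ = ε-closure({0}) = {0,2,4}
'b' @ 1: {3,4,5,6,8}
'b' @ 2: {3,4,5,6,8}
'b' @ 3: {3,4,5,6,8}
'b' @ 4: {3,4,5,6,8}
'b' @ 5: {3,4,5,6,8}
'b' @ 6: {3,4,5,6,8}
'b' @ 7: {3,4,5,6,8}
'b' @ 8: {3,4,5,6,8}
'c' @ 9: {1,2,3,4,5,6,7,8,9}  ✓accept
'c' @ 10: {1,2,3,4,5,6,7,8,9}  ✓accept
final: {1,2,3,4,5,6,7,8,9}; accept 1 in set

Answer: ACCEPT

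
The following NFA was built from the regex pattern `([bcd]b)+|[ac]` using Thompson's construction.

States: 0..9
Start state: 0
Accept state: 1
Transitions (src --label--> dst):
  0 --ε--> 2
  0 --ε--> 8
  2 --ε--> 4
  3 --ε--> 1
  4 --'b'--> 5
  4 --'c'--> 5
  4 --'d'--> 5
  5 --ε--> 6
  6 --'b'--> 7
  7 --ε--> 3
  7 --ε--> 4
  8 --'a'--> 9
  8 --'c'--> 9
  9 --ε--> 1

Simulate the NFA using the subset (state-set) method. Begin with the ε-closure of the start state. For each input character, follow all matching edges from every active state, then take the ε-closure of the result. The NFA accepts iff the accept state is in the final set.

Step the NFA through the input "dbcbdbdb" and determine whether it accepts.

Answer: ACCEPT

Steps:
start: ε-closure({0}) = {0,2,4,8}
'd' @ 1: {5,6}
'b' @ 2: {1,3,4,7}  (accept∈set)
'c' @ 3: {5,6}
'b' @ 4: {1,3,4,7}  (accept∈set)
'd' @ 5: {5,6}
'b' @ 6: {1,3,4,7}  (accept∈set)
'd' @ 7: {5,6}
'b' @ 8: {1,3,4,7}  (accept∈set)
end set {1,3,4,7} — state 1 in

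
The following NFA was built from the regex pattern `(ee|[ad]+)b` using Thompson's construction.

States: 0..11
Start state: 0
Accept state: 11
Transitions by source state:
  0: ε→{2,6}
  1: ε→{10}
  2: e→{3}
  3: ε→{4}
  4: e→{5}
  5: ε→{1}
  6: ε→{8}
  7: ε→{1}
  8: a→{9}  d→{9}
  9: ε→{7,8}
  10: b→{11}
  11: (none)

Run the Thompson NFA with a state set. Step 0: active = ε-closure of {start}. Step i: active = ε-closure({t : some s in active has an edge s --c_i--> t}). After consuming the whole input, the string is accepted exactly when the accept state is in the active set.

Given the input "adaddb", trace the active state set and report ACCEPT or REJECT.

Answer: ACCEPT

Derivation:
S₀ = ε-closure({0}) = {0,2,6,8}
'a' @ 1: {1,7,8,9,10}
'd' @ 2: {1,7,8,9,10}
'a' @ 3: {1,7,8,9,10}
'd' @ 4: {1,7,8,9,10}
'd' @ 5: {1,7,8,9,10}
'b' @ 6: {11}  [accepting]
end set {11} — state 11 in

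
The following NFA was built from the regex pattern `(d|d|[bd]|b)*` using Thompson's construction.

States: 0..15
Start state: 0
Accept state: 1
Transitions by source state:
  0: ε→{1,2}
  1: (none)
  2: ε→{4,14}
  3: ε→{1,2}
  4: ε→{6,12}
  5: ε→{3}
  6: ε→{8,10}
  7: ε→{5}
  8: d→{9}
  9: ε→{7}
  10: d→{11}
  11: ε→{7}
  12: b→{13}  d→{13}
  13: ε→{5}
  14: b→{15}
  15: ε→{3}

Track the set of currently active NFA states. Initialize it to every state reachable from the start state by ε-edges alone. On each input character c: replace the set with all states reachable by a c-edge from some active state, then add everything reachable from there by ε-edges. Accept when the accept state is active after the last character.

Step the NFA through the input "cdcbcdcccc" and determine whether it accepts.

S₀ = ε-closure({0}) = {0,1,2,4,6,8,10,12,14}
'c' @ 1: {}  — no active states
rest 'dcbcdcccc' ignored (set empty)
final: {}; accept 1 not in set

Answer: REJECT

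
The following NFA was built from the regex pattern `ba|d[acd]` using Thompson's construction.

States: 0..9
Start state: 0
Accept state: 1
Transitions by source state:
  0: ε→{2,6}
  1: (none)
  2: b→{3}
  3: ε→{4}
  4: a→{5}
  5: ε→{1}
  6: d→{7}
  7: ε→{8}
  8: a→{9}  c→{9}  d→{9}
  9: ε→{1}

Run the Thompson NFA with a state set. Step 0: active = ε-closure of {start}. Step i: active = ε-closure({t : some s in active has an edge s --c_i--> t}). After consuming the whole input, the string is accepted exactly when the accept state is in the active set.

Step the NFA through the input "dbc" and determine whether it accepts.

initial (ε-close {0}): {0,2,6}
'd' @ 1: {7,8}
'b' @ 2: {}  — dead — no transitions
rest 'c' ignored (set empty)
end set {} — state 1 not in

Answer: REJECT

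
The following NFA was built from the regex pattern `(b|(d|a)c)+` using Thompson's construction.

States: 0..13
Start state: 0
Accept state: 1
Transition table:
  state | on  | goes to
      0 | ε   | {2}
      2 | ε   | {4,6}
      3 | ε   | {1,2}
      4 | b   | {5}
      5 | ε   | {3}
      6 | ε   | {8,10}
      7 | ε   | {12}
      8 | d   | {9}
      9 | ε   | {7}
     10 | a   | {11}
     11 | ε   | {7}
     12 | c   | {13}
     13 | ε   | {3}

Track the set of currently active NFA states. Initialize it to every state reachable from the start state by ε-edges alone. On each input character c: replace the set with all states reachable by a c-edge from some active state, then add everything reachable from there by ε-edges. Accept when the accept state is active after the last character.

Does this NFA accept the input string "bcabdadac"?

Answer: REJECT

Steps:
initial (ε-close {0}): {0,2,4,6,8,10}
'b' @ 1: {1,2,3,4,5,6,8,10}  ✓accept
'c' @ 2: {}  — dead — no transitions
rest 'abdadac' ignored (set empty)
after full input: {}  (accept=1 not in)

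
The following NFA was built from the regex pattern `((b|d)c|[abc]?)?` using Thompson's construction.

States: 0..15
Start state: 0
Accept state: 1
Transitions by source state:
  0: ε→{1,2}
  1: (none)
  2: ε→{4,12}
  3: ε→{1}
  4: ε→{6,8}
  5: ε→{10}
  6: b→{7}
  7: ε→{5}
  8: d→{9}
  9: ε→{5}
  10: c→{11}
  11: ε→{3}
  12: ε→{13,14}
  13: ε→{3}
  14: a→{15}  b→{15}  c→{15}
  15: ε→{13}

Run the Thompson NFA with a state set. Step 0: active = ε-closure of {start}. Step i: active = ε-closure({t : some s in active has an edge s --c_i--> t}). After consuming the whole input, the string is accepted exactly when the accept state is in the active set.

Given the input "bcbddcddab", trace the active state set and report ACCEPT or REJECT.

initial (ε-close {0}): {0,1,2,3,4,6,8,12,13,14}
'b' @ 1: {1,3,5,7,10,13,15}  ✓accept
'c' @ 2: {1,3,11}  ✓accept
'b' @ 3: {}  — state set empty
rest 'ddcddab' ignored (set empty)
final: {}; accept 1 not in set

Answer: REJECT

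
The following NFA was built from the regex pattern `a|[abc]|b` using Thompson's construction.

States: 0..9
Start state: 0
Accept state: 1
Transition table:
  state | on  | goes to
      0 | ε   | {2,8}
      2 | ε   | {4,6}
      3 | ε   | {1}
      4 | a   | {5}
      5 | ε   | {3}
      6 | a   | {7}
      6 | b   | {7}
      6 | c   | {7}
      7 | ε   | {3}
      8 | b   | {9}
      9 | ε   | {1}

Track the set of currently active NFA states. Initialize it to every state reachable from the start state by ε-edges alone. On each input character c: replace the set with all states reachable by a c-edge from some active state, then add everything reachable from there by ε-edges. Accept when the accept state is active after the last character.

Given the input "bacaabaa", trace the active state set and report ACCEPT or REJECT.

start: ε-closure({0}) = {0,2,4,6,8}
'b' @ 1: {1,3,7,9}  [accepting]
'a' @ 2: {}  — state set empty
rest 'caabaa' ignored (set empty)
final: {}; accept 1 not in set

Answer: REJECT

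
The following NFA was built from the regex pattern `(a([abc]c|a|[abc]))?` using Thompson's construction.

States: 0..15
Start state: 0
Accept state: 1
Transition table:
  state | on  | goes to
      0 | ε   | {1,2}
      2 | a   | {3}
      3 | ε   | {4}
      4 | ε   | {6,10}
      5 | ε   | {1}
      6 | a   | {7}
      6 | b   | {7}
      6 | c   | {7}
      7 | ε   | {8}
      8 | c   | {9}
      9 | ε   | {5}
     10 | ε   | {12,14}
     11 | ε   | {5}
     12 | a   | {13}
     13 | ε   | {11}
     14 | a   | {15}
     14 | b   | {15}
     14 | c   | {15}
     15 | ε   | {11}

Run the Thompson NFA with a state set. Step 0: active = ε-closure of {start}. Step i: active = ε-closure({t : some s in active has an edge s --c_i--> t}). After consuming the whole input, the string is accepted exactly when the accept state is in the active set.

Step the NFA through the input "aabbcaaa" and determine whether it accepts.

initial (ε-close {0}): {0,1,2}
'a' @ 1: {3,4,6,10,12,14}
'a' @ 2: {1,5,7,8,11,13,15}  ✓accept
'b' @ 3: {}  — dead — no transitions
rest 'bcaaa' ignored (set empty)
final: {}; accept 1 not in set

Answer: REJECT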